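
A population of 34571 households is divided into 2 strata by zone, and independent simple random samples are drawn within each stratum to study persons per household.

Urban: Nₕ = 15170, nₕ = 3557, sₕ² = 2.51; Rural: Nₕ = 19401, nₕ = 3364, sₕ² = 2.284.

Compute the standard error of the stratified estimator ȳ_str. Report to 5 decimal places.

Var(ȳ_str) = Σₕ Wₕ²(1 − fₕ)sₕ²/nₕ with Wₕ = Nₕ/N, N = 34571.
Urban: Wₕ = 0.43880709; term = 0.43880709²·(1 − 0.23447594)·2.51/3557 = 1.04015 × 10^-4.
Rural: Wₕ = 0.56119291; term = 0.56119291²·(1 − 0.17339312)·2.284/3364 = 1.7675165 × 10^-4.
Sum = 2.8076665 × 10^-4.
SE = √(2.8076665 × 10^-4) = 0.01676.

0.01676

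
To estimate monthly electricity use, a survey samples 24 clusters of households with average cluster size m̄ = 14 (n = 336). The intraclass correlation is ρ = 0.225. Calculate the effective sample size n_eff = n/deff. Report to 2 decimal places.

85.61

deff = 1 + (14 − 1)·0.225 = 1 + 2.925 = 3.925.
n_eff = 336 / 3.925 = 85.61.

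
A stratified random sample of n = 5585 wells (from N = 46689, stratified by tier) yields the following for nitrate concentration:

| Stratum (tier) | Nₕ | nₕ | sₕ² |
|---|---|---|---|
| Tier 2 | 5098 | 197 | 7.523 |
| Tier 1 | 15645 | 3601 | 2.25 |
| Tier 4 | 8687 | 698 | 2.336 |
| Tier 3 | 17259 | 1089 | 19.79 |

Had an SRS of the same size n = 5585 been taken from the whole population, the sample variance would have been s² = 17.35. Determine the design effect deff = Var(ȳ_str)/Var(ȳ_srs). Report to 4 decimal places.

1.0694

Var(ȳ_str) = Σ Wₕ²(1−fₕ)sₕ²/nₕ with Wₕ = Nₕ/46689:
  Tier 2: (5098/46689)²·(1−197/5098)·7.523/197 = 4.3770371 × 10^-4
  Tier 1: (15645/46689)²·(1−3601/15645)·2.25/3601 = 5.4010297 × 10^-5
  Tier 4: (8687/46689)²·(1−698/8687)·2.336/698 = 1.0654928 × 10^-4
  Tier 3: (17259/46689)²·(1−1089/17259)·19.79/1089 = 0.0023265609
  → Var(ȳ_str) = 0.0029248242.
Var(ȳ_srs) = (1 − 5585/46689)·17.35/5585 = 0.0027349275.
deff = 0.0029248242 / 0.0027349275 = 1.0694.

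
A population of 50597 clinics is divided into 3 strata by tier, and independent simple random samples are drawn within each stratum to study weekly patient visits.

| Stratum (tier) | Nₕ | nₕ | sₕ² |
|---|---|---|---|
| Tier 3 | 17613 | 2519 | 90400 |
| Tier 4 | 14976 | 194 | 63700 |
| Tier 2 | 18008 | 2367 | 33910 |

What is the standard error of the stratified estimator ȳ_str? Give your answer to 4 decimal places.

Var(ȳ_str) = Σₕ Wₕ²(1 − fₕ)sₕ²/nₕ with Wₕ = Nₕ/N, N = 50597.
Tier 3: Wₕ = 0.34810364; term = 0.34810364²·(1 − 0.14301936)·90400/2519 = 3.7267341.
Tier 4: Wₕ = 0.29598593; term = 0.29598593²·(1 − 0.01295406)·63700/194 = 28.393387.
Tier 2: Wₕ = 0.35591043; term = 0.35591043²·(1 − 0.13144158)·33910/2367 = 1.5761952.
Sum = 33.696316.
SE = √(33.696316) = 5.8049.

5.8049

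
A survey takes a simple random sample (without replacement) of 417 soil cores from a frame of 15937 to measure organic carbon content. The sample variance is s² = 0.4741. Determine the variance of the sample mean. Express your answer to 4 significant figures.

0.001107

Under SRS without replacement, Var(ȳ) = (1 − f)·s²/n with f = n/N = 417/15937 = 0.02616553.
Var(ȳ) = (1 − 0.02616553)·0.4741/417 = 0.97383447·0.0011369305 = 0.0011071821.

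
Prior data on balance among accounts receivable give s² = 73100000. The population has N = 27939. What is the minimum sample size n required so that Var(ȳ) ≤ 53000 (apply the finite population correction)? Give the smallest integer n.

Without fpc, n₀ = s²/D = 73100000/53000 = 1379.2453.
With fpc, (1 − n/N)·s²/n ≤ D requires n ≥ n₀/(1 + n₀/N) = 1379.2453/(1 + 1379.2453/27939) = 1314.3602.
Rounding up, n = 1315.

1315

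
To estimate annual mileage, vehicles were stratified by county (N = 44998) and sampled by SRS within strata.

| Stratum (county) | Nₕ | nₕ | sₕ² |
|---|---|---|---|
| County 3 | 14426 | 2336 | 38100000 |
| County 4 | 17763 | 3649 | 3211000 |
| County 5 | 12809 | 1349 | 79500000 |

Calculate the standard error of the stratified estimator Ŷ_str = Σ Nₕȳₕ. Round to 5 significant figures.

3.4229 × 10^6

Var(Ŷ_str) = Σₕ Nₕ²(1 − fₕ)sₕ²/nₕ.
County 3: 14426²·(1 − 2336/14426)·38100000/2336 = 2.8446207 × 10^12.
County 4: 17763²·(1 − 3649/17763)·3211000/3649 = 2.206139 × 10^11.
County 5: 12809²·(1 − 1349/12809)·79500000/1349 = 8.6507751 × 10^12.
Sum = 1.171601 × 10^13.
SE = √(1.171601 × 10^13) = 3.4229 × 10^6.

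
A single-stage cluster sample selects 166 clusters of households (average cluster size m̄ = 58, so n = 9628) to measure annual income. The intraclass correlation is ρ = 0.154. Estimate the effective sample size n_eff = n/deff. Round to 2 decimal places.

984.66

deff = 1 + (58 − 1)·0.154 = 1 + 8.778 = 9.778.
n_eff = 9628 / 9.778 = 984.66.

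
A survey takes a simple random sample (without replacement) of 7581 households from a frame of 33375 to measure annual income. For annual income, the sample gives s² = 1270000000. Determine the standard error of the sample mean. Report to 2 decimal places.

359.82

Under SRS without replacement, Var(ȳ) = (1 − f)·s²/n with f = n/N = 7581/33375 = 0.22714607.
Var(ȳ) = (1 − 0.22714607)·1270000000/7581 = 0.77285393·167524.07 = 129471.64.
SE(ȳ) = √(129471.64) = 359.82.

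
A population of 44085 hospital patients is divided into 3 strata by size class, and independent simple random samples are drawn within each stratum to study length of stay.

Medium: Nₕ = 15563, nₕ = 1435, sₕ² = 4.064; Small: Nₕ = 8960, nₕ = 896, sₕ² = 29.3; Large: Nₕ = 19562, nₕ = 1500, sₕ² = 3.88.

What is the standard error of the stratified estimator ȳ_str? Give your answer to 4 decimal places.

0.0448

Var(ȳ_str) = Σₕ Wₕ²(1 − fₕ)sₕ²/nₕ with Wₕ = Nₕ/N, N = 44085.
Medium: Wₕ = 0.35302257; term = 0.35302257²·(1 − 0.09220587)·4.064/1435 = 3.2040118 × 10^-4.
Small: Wₕ = 0.20324373; term = 0.20324373²·(1 − 0.10000000)·29.3/896 = 0.0012157281.
Large: Wₕ = 0.44373370; term = 0.44373370²·(1 − 0.07667928)·3.88/1500 = 4.7025982 × 10^-4.
Sum = 0.0020063891.
SE = √(0.0020063891) = 0.0448.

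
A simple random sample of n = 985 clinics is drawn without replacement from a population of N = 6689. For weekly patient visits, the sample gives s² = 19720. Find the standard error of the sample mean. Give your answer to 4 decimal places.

Under SRS without replacement, Var(ȳ) = (1 − f)·s²/n with f = n/N = 985/6689 = 0.14725669.
Var(ȳ) = (1 − 0.14725669)·19720/985 = 0.85274331·20.020305 = 17.072181.
SE(ȳ) = √(17.072181) = 4.1318.

4.1318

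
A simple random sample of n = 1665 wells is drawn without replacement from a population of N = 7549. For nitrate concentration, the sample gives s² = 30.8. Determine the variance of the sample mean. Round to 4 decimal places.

0.0144

Under SRS without replacement, Var(ȳ) = (1 − f)·s²/n with f = n/N = 1665/7549 = 0.22055901.
Var(ȳ) = (1 − 0.22055901)·30.8/1665 = 0.77944099·0.018498498 = 0.014418488.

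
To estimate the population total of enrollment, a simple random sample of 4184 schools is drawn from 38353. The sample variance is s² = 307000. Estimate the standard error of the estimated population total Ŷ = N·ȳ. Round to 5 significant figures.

Var(Ŷ) = N²·Var(ȳ) = N²·(1 − n/N)·s²/n.
f = 4184/38353 = 0.10909186; Var(ȳ) = 0.89090814·307000/4184 = 65.370172.
Var(Ŷ) = 38353² · 65.370172 = 9.6156425 × 10^10.
SE(Ŷ) = √(9.6156425 × 10^10) = 310090.

310090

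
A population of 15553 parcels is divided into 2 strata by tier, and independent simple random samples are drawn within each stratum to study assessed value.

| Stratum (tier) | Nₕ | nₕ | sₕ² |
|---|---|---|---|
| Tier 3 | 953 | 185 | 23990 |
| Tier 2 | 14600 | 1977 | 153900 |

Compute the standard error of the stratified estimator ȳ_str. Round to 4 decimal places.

Var(ȳ_str) = Σₕ Wₕ²(1 − fₕ)sₕ²/nₕ with Wₕ = Nₕ/N, N = 15553.
Tier 3: Wₕ = 0.06127435; term = 0.06127435²·(1 − 0.19412382)·23990/185 = 0.39235961.
Tier 2: Wₕ = 0.93872565; term = 0.93872565²·(1 − 0.13541096)·153900/1977 = 59.308787.
Sum = 59.701147.
SE = √(59.701147) = 7.7267.

7.7267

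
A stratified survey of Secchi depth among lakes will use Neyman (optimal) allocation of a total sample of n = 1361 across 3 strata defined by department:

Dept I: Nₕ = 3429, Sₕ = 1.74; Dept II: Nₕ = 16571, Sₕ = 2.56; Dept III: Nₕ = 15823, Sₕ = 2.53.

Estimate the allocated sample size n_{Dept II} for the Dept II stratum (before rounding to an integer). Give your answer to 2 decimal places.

652.97

Neyman allocation: nₕ = n·NₕSₕ / Σⱼ NⱼSⱼ.
Σ NⱼSⱼ = 3429·1.74 + 16571·2.56 + 15823·2.53 = 88420.41.
n_{Dept II} = 1361·16571·2.56 / 88420.41 = 652.97.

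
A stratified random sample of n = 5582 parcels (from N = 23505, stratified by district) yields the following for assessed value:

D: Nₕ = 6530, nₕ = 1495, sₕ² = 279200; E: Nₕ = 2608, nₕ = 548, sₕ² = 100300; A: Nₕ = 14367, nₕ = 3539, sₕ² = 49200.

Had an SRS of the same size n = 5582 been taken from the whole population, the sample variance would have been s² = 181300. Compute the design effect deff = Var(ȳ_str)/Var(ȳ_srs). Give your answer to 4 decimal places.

Var(ȳ_str) = Σ Wₕ²(1−fₕ)sₕ²/nₕ with Wₕ = Nₕ/23505:
  D: (6530/23505)²·(1−1495/6530)·279200/1495 = 11.113897
  E: (2608/23505)²·(1−548/2608)·100300/548 = 1.7798142
  A: (14367/23505)²·(1−3539/14367)·49200/3539 = 3.9145187
  → Var(ȳ_str) = 16.80823.
Var(ȳ_srs) = (1 − 5582/23505)·181300/5582 = 24.766146.
deff = 16.80823 / 24.766146 = 0.6787.

0.6787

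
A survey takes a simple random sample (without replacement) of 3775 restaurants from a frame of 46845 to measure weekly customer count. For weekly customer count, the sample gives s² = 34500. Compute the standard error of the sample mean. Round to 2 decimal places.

2.90

Under SRS without replacement, Var(ȳ) = (1 − f)·s²/n with f = n/N = 3775/46845 = 0.08058491.
Var(ȳ) = (1 − 0.08058491)·34500/3775 = 0.91941509·9.1390728 = 8.4026015.
SE(ȳ) = √(8.4026015) = 2.90.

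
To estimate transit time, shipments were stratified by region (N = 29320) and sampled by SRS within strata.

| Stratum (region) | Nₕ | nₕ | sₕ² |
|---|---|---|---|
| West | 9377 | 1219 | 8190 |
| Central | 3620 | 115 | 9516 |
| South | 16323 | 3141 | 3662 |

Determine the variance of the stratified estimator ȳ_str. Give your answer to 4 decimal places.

2.1110

Var(ȳ_str) = Σₕ Wₕ²(1 − fₕ)sₕ²/nₕ with Wₕ = Nₕ/N, N = 29320.
West: Wₕ = 0.31981583; term = 0.31981583²·(1 − 0.12999893)·8190/1219 = 0.59786053.
Central: Wₕ = 0.12346521; term = 0.12346521²·(1 − 0.03176796)·9516/115 = 1.2213081.
South: Wₕ = 0.55671896; term = 0.55671896²·(1 − 0.19242786)·3662/3141 = 0.29181241.
Sum = 2.110981.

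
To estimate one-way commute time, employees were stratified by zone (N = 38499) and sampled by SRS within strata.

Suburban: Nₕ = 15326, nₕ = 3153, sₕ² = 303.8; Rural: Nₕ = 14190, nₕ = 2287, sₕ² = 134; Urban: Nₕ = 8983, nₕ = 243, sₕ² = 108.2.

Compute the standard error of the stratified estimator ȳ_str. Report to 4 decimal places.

Var(ȳ_str) = Σₕ Wₕ²(1 − fₕ)sₕ²/nₕ with Wₕ = Nₕ/N, N = 38499.
Suburban: Wₕ = 0.39808826; term = 0.39808826²·(1 − 0.20572883)·303.8/3153 = 0.01212806.
Rural: Wₕ = 0.36858100; term = 0.36858100²·(1 − 0.16116984)·134/2287 = 0.0066769568.
Urban: Wₕ = 0.23333074; term = 0.23333074²·(1 − 0.02705110)·108.2/243 = 0.023586034.
Sum = 0.042391051.
SE = √(0.042391051) = 0.2059.

0.2059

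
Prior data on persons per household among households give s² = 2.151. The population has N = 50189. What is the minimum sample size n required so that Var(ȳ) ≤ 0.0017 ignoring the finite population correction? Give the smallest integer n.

Without fpc, n₀ = s²/D = 2.151/0.0017 = 1265.2941.
Rounding up, n = 1266.

1266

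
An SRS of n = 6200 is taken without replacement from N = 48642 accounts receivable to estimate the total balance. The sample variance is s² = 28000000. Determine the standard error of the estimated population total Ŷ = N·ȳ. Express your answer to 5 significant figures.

3.0534 × 10^6

Var(Ŷ) = N²·Var(ȳ) = N²·(1 − n/N)·s²/n.
f = 6200/48642 = 0.12746186; Var(ȳ) = 0.87253814·28000000/6200 = 3940.4948.
Var(Ŷ) = 48642² · 3940.4948 = 9.3233847 × 10^12.
SE(Ŷ) = √(9.3233847 × 10^12) = 3.0534 × 10^6.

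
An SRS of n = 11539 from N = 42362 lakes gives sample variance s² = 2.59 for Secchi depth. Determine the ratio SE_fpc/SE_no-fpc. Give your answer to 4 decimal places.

f = n/N = 11539/42362 = 0.27239035.
SE_no-fpc = √(s²/n) = 0.014981862; SE_fpc = √((1−f)s²/n) = 0.012779534.
Ratio = √(1−f) = 0.85300038.

0.8530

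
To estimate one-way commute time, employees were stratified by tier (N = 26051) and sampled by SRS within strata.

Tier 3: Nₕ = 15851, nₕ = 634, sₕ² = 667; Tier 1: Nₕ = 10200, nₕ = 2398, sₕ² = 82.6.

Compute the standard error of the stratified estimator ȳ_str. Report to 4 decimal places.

0.6148

Var(ȳ_str) = Σₕ Wₕ²(1 − fₕ)sₕ²/nₕ with Wₕ = Nₕ/N, N = 26051.
Tier 3: Wₕ = 0.60846033; term = 0.60846033²·(1 − 0.03999748)·667/634 = 0.37391551.
Tier 1: Wₕ = 0.39153967; term = 0.39153967²·(1 − 0.23509804)·82.6/2398 = 0.0040391333.
Sum = 0.37795464.
SE = √(0.37795464) = 0.6148.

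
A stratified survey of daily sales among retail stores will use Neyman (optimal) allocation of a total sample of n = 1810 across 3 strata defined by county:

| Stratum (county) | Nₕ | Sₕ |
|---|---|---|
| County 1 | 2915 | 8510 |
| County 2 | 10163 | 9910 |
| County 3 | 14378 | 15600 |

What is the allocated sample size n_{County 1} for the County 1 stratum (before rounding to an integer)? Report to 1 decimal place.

Neyman allocation: nₕ = n·NₕSₕ / Σⱼ NⱼSⱼ.
Σ NⱼSⱼ = 2915·8510 + 10163·9910 + 14378·15600 = 3.4981878 × 10^8.
n_{County 1} = 1810·2915·8510 / (3.4981878 × 10^8) = 128.4.

128.4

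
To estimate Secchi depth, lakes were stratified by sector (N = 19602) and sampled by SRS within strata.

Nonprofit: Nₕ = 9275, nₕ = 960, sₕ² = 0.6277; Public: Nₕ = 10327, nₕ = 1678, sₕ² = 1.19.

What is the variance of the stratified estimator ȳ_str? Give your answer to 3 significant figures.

2.96 × 10^-4

Var(ȳ_str) = Σₕ Wₕ²(1 − fₕ)sₕ²/nₕ with Wₕ = Nₕ/N, N = 19602.
Nonprofit: Wₕ = 0.47316600; term = 0.47316600²·(1 − 0.10350404)·0.6277/960 = 1.31237 × 10^-4.
Public: Wₕ = 0.52683400; term = 0.52683400²·(1 − 0.16248669)·1.19/1678 = 1.6485203 × 10^-4.
Sum = 2.9608903 × 10^-4.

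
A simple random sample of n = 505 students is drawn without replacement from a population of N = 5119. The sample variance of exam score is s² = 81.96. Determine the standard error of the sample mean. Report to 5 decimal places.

Under SRS without replacement, Var(ȳ) = (1 − f)·s²/n with f = n/N = 505/5119 = 0.09865208.
Var(ȳ) = (1 − 0.09865208)·81.96/505 = 0.90134792·0.16229703 = 0.14628609.
SE(ȳ) = √(0.14628609) = 0.38247.

0.38247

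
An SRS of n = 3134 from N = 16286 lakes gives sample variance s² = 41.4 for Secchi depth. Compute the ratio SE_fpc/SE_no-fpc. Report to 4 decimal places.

f = n/N = 3134/16286 = 0.19243522.
SE_no-fpc = √(s²/n) = 0.11493457; SE_fpc = √((1−f)s²/n) = 0.1032855.
Ratio = √(1−f) = 0.89864608.

0.8986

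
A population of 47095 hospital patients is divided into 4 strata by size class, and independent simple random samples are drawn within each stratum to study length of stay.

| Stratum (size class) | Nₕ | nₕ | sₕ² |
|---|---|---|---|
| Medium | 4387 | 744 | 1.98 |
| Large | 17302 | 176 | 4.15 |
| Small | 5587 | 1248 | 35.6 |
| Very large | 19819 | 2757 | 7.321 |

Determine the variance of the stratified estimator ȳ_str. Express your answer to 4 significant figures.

0.003886

Var(ȳ_str) = Σₕ Wₕ²(1 − fₕ)sₕ²/nₕ with Wₕ = Nₕ/N, N = 47095.
Medium: Wₕ = 0.09315214; term = 0.09315214²·(1 − 0.16959198)·1.98/744 = 1.9176505 × 10^-5.
Large: Wₕ = 0.36738507; term = 0.36738507²·(1 − 0.01017223)·4.15/176 = 0.0031501996.
Small: Wₕ = 0.11863255; term = 0.11863255²·(1 − 0.22337569)·35.6/1248 = 3.1178422 × 10^-4.
Very large: Wₕ = 0.42083024; term = 0.42083024²·(1 − 0.13910894)·7.321/2757 = 4.0485146 × 10^-4.
Sum = 0.0038860118.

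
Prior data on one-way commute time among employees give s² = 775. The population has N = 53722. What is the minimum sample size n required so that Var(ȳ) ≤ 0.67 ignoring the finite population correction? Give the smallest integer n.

Without fpc, n₀ = s²/D = 775/0.67 = 1156.7164.
Rounding up, n = 1157.

1157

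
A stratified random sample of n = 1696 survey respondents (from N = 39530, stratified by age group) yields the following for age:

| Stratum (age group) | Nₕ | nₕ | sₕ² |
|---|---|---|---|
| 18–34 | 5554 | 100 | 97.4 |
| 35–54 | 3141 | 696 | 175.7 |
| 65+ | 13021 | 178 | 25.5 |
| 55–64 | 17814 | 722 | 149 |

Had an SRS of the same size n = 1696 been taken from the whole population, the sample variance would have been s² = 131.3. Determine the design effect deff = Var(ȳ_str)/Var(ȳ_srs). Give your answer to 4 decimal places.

1.0212

Var(ȳ_str) = Σ Wₕ²(1−fₕ)sₕ²/nₕ with Wₕ = Nₕ/39530:
  18–34: (5554/39530)²·(1−100/5554)·97.4/100 = 0.018881058
  35–54: (3141/39530)²·(1−696/3141)·175.7/696 = 0.0012406683
  65+: (13021/39530)²·(1−178/13021)·25.5/178 = 0.015331243
  55–64: (17814/39530)²·(1−722/17814)·149/722 = 0.040211454
  → Var(ȳ_str) = 0.075664423.
Var(ȳ_srs) = (1 − 1696/39530)·131.3/1696 = 0.074095925.
deff = 0.075664423 / 0.074095925 = 1.0212.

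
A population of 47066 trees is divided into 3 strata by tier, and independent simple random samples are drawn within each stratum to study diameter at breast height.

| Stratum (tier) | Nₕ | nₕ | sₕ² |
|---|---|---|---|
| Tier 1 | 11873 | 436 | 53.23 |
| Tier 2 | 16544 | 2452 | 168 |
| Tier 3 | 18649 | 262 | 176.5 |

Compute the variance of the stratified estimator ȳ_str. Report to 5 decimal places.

Var(ȳ_str) = Σₕ Wₕ²(1 − fₕ)sₕ²/nₕ with Wₕ = Nₕ/N, N = 47066.
Tier 1: Wₕ = 0.25226278; term = 0.25226278²·(1 − 0.03672197)·53.23/436 = 0.0074839002.
Tier 2: Wₕ = 0.35150640; term = 0.35150640²·(1 − 0.14821083)·168/2452 = 0.0072108654.
Tier 3: Wₕ = 0.39623082; term = 0.39623082²·(1 − 0.01404901)·176.5/262 = 0.10427862.
Sum = 0.11897339.

0.11897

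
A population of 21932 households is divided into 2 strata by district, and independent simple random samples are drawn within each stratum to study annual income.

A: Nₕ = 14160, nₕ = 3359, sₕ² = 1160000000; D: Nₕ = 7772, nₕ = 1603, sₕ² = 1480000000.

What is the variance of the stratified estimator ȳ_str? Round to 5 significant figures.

201830

Var(ȳ_str) = Σₕ Wₕ²(1 − fₕ)sₕ²/nₕ with Wₕ = Nₕ/N, N = 21932.
A: Wₕ = 0.64563195; term = 0.64563195²·(1 − 0.23721751)·1160000000/3359 = 109804.14.
D: Wₕ = 0.35436805; term = 0.35436805²·(1 − 0.20625322)·1480000000/1603 = 92027.851.
Sum = 201831.99.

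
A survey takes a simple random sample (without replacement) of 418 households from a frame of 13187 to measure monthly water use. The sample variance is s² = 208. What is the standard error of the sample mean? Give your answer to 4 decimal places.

0.6941

Under SRS without replacement, Var(ȳ) = (1 − f)·s²/n with f = n/N = 418/13187 = 0.03169788.
Var(ȳ) = (1 − 0.03169788)·208/418 = 0.96830212·0.49760766 = 0.48183455.
SE(ȳ) = √(0.48183455) = 0.6941.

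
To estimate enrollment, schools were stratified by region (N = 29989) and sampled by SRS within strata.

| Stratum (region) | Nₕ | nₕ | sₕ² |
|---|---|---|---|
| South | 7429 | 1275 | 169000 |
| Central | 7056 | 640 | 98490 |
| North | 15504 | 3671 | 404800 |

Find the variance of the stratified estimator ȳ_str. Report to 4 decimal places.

36.9790

Var(ȳ_str) = Σₕ Wₕ²(1 − fₕ)sₕ²/nₕ with Wₕ = Nₕ/N, N = 29989.
South: Wₕ = 0.24772417; term = 0.24772417²·(1 − 0.17162471)·169000/1275 = 6.7381458.
Central: Wₕ = 0.23528627; term = 0.23528627²·(1 − 0.09070295)·98490/640 = 7.7465998.
North: Wₕ = 0.51698956; term = 0.51698956²·(1 − 0.23677761)·404800/3671 = 22.494212.
Sum = 36.978958.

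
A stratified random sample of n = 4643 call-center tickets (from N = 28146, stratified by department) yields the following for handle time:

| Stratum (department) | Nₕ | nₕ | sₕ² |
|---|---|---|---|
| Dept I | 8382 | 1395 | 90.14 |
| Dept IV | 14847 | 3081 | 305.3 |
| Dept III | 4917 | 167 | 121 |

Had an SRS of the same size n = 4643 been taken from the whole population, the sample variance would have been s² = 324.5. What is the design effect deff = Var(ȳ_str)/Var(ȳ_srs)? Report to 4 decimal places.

Var(ȳ_str) = Σ Wₕ²(1−fₕ)sₕ²/nₕ with Wₕ = Nₕ/28146:
  Dept I: (8382/28146)²·(1−1395/8382)·90.14/1395 = 0.0047769245
  Dept IV: (14847/28146)²·(1−3081/14847)·305.3/3081 = 0.021850898
  Dept III: (4917/28146)²·(1−167/4917)·121/167 = 0.021361382
  → Var(ȳ_str) = 0.047989205.
Var(ȳ_srs) = (1 − 4643/28146)·324.5/4643 = 0.058360988.
deff = 0.047989205 / 0.058360988 = 0.8223.

0.8223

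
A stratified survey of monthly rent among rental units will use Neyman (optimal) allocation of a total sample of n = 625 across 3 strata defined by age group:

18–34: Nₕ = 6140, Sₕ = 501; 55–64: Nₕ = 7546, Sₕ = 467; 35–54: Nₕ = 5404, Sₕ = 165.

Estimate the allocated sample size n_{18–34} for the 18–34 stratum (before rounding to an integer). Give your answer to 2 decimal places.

256.63

Neyman allocation: nₕ = n·NₕSₕ / Σⱼ NⱼSⱼ.
Σ NⱼSⱼ = 6140·501 + 7546·467 + 5404·165 = 7.491782 × 10^6.
n_{18–34} = 625·6140·501 / (7.491782 × 10^6) = 256.63.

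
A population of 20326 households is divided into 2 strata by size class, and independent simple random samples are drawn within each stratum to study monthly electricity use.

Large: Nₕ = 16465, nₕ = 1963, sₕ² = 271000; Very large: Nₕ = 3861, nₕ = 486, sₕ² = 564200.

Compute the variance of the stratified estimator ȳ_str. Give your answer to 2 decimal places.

116.40

Var(ȳ_str) = Σₕ Wₕ²(1 − fₕ)sₕ²/nₕ with Wₕ = Nₕ/N, N = 20326.
Large: Wₕ = 0.81004625; term = 0.81004625²·(1 − 0.11922259)·271000/1963 = 79.787487.
Very large: Wₕ = 0.18995375; term = 0.18995375²·(1 − 0.12587413)·564200/486 = 36.615633.
Sum = 116.40312.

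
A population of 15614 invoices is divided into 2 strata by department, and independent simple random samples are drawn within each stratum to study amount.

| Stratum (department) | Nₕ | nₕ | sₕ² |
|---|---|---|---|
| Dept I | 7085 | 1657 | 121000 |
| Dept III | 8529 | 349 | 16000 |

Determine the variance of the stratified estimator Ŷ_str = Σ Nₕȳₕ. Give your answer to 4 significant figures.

Var(Ŷ_str) = Σₕ Nₕ²(1 − fₕ)sₕ²/nₕ.
Dept I: 7085²·(1 − 1657/7085)·121000/1657 = 2.8082939 × 10^9.
Dept III: 8529²·(1 − 349/8529)·16000/349 = 3.1984972 × 10^9.
Sum = 6.0067911 × 10^9.

6.007 × 10^9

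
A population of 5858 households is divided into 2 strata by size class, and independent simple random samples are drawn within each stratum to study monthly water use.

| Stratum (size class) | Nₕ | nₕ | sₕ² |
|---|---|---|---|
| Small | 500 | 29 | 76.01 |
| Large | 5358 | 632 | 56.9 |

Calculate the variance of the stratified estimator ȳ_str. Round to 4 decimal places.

Var(ȳ_str) = Σₕ Wₕ²(1 − fₕ)sₕ²/nₕ with Wₕ = Nₕ/N, N = 5858.
Small: Wₕ = 0.08535336; term = 0.08535336²·(1 − 0.05800000)·76.01/29 = 0.017987256.
Large: Wₕ = 0.91464664; term = 0.91464664²·(1 − 0.11795446)·56.9/632 = 0.066434379.
Sum = 0.084421635.

0.0844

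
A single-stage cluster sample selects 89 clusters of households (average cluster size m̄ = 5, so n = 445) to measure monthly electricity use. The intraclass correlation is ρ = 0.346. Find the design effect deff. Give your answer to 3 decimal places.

deff = 1 + (5 − 1)·0.346 = 1 + 1.384 = 2.384.

2.384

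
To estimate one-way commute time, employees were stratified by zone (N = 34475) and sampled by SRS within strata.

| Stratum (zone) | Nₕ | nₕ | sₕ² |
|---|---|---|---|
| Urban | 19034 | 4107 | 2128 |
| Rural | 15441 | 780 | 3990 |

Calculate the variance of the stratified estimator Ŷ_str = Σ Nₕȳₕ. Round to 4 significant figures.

1.305 × 10^9

Var(Ŷ_str) = Σₕ Nₕ²(1 − fₕ)sₕ²/nₕ.
Urban: 19034²·(1 − 4107/19034)·2128/4107 = 1.4721414 × 10^8.
Rural: 15441²·(1 − 780/15441)·3990/780 = 1.1580233 × 10^9.
Sum = 1.3052374 × 10^9.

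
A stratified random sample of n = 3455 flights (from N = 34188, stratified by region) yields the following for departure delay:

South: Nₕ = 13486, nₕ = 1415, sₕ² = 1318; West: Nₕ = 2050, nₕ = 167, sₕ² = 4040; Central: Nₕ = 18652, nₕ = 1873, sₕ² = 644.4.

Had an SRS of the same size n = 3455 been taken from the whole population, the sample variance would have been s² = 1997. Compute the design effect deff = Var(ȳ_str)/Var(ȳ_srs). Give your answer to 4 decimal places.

0.5807

Var(ȳ_str) = Σ Wₕ²(1−fₕ)sₕ²/nₕ with Wₕ = Nₕ/34188:
  South: (13486/34188)²·(1−1415/13486)·1318/1415 = 0.12972927
  West: (2050/34188)²·(1−167/2050)·4040/167 = 0.079895383
  Central: (18652/34188)²·(1−1873/18652)·644.4/1873 = 0.092121679
  → Var(ȳ_str) = 0.30174633.
Var(ȳ_srs) = (1 − 3455/34188)·1997/3455 = 0.51959059.
deff = 0.30174633 / 0.51959059 = 0.5807.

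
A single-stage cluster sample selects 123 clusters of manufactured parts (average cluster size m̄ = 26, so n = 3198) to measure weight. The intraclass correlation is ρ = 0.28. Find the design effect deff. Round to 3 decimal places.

deff = 1 + (26 − 1)·0.28 = 1 + 7 = 8.

8.000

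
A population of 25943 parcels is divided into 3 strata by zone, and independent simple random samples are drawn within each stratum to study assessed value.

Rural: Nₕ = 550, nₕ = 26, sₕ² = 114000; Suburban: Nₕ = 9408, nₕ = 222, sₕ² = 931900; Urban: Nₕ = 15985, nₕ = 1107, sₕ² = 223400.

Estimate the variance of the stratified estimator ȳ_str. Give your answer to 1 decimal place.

Var(ȳ_str) = Σₕ Wₕ²(1 − fₕ)sₕ²/nₕ with Wₕ = Nₕ/N, N = 25943.
Rural: Wₕ = 0.02120032; term = 0.02120032²·(1 − 0.04727273)·114000/26 = 1.8775222.
Suburban: Wₕ = 0.36264117; term = 0.36264117²·(1 − 0.02359694)·931900/222 = 539.01357.
Urban: Wₕ = 0.61615850; term = 0.61615850²·(1 − 0.06925242)·223400/1107 = 71.310314.
Sum = 612.20141.

612.2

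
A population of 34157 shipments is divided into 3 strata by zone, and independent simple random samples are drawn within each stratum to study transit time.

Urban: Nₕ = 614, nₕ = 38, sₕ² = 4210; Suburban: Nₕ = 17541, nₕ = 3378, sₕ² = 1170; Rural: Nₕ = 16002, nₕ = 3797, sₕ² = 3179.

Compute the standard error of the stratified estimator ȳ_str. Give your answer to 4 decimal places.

Var(ȳ_str) = Σₕ Wₕ²(1 − fₕ)sₕ²/nₕ with Wₕ = Nₕ/N, N = 34157.
Urban: Wₕ = 0.01797582; term = 0.01797582²·(1 − 0.06188925)·4210/38 = 0.033583806.
Suburban: Wₕ = 0.51354042; term = 0.51354042²·(1 − 0.19257739)·1170/3378 = 0.073752438.
Rural: Wₕ = 0.46848377; term = 0.46848377²·(1 − 0.23728284)·3179/3797 = 0.14015305.
Sum = 0.24748929.
SE = √(0.24748929) = 0.4975.

0.4975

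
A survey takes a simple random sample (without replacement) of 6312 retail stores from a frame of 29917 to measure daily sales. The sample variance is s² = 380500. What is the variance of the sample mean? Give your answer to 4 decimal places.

47.5635

Under SRS without replacement, Var(ȳ) = (1 − f)·s²/n with f = n/N = 6312/29917 = 0.21098372.
Var(ȳ) = (1 − 0.21098372)·380500/6312 = 0.78901628·60.282003 = 47.563481.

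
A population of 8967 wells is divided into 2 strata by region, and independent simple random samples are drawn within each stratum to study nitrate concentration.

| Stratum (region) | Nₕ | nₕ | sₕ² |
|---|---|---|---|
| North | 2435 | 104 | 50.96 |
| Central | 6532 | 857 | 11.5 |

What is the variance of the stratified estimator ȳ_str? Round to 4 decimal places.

Var(ȳ_str) = Σₕ Wₕ²(1 − fₕ)sₕ²/nₕ with Wₕ = Nₕ/N, N = 8967.
North: Wₕ = 0.27155124; term = 0.27155124²·(1 − 0.04271047)·50.96/104 = 0.034589396.
Central: Wₕ = 0.72844876; term = 0.72844876²·(1 − 0.13120024)·11.5/857 = 0.0061863533.
Sum = 0.040775749.

0.0408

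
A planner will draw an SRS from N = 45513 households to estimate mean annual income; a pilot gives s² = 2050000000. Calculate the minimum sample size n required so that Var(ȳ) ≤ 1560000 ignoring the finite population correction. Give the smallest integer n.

1315

Without fpc, n₀ = s²/D = 2050000000/1560000 = 1314.1026.
Rounding up, n = 1315.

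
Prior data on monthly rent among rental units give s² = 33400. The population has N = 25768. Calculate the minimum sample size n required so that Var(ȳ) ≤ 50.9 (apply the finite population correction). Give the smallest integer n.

Without fpc, n₀ = s²/D = 33400/50.9 = 656.1886.
With fpc, (1 − n/N)·s²/n ≤ D requires n ≥ n₀/(1 + n₀/N) = 656.1886/(1 + 656.1886/25768) = 639.8935.
Rounding up, n = 640.

640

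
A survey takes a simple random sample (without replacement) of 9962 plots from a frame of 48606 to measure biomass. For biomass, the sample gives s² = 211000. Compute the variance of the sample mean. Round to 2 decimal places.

Under SRS without replacement, Var(ȳ) = (1 − f)·s²/n with f = n/N = 9962/48606 = 0.20495412.
Var(ȳ) = (1 − 0.20495412)·211000/9962 = 0.79504588·21.180486 = 16.839458.

16.84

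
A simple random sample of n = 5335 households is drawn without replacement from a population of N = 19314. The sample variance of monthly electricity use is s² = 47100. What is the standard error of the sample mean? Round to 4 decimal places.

2.5278

Under SRS without replacement, Var(ȳ) = (1 − f)·s²/n with f = n/N = 5335/19314 = 0.27622450.
Var(ȳ) = (1 − 0.27622450)·47100/5335 = 0.72377550·8.8284911 = 6.3898456.
SE(ȳ) = √(6.3898456) = 2.5278.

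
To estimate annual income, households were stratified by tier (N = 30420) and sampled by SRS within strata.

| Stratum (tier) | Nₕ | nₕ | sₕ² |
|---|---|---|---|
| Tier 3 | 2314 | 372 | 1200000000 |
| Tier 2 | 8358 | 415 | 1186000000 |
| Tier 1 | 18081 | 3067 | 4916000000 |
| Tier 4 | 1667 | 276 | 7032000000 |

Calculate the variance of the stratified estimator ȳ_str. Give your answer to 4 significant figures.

Var(ȳ_str) = Σₕ Wₕ²(1 − fₕ)sₕ²/nₕ with Wₕ = Nₕ/N, N = 30420.
Tier 3: Wₕ = 0.07606838; term = 0.07606838²·(1 − 0.16076059)·1200000000/372 = 15665.075.
Tier 2: Wₕ = 0.27475345; term = 0.27475345²·(1 − 0.04965303)·1186000000/415 = 205024.19.
Tier 1: Wₕ = 0.59437870; term = 0.59437870²·(1 − 0.16962557)·4916000000/3067 = 470217.23.
Tier 4: Wₕ = 0.05479947; term = 0.05479947²·(1 − 0.16556689)·7032000000/276 = 63843.118.
Sum = 754749.61.

754700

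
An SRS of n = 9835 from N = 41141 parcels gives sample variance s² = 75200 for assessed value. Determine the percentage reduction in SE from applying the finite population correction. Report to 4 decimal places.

f = n/N = 9835/41141 = 0.23905593.
SE_no-fpc = √(s²/n) = 2.7651694; SE_fpc = √((1−f)s²/n) = 2.4121155.
Ratio = √(1−f) = 0.87232108. Reduction = 100·(1 − 0.87232108) = 12.7679%.

12.7679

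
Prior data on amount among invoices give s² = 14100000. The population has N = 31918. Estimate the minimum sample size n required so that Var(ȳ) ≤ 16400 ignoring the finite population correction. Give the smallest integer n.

Without fpc, n₀ = s²/D = 14100000/16400 = 859.7561.
Rounding up, n = 860.

860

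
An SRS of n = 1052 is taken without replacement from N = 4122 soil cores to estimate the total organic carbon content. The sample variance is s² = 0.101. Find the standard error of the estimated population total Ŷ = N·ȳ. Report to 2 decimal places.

Var(Ŷ) = N²·Var(ȳ) = N²·(1 − n/N)·s²/n.
f = 1052/4122 = 0.25521591; Var(ȳ) = 0.74478409·0.101/1052 = 7.1504936 × 10^-5.
Var(Ŷ) = 4122² · (7.1504936 × 10^-5) = 1214.9321.
SE(Ŷ) = √(1214.9321) = 34.86.

34.86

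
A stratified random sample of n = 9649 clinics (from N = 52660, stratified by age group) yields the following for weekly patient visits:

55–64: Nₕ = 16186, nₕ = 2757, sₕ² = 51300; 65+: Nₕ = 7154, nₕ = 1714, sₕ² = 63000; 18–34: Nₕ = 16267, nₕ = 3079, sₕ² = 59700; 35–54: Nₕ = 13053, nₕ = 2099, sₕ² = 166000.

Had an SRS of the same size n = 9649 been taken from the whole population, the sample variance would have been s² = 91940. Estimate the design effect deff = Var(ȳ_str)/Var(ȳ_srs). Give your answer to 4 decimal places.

Var(ȳ_str) = Σ Wₕ²(1−fₕ)sₕ²/nₕ with Wₕ = Nₕ/52660:
  55–64: (16186/52660)²·(1−2757/16186)·51300/2757 = 1.4584854
  65+: (7154/52660)²·(1−1714/7154)·63000/1714 = 0.515841
  18–34: (16267/52660)²·(1−3079/16267)·59700/3079 = 1.4999934
  35–54: (13053/52660)²·(1−2099/13053)·166000/2099 = 4.0777164
  → Var(ȳ_str) = 7.5520362.
Var(ȳ_srs) = (1 − 9649/52660)·91940/9649 = 7.7825313.
deff = 7.5520362 / 7.7825313 = 0.9704.

0.9704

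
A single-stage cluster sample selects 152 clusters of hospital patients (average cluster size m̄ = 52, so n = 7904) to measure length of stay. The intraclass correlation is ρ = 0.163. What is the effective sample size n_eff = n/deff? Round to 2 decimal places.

deff = 1 + (52 − 1)·0.163 = 1 + 8.313 = 9.313.
n_eff = 7904 / 9.313 = 848.71.

848.71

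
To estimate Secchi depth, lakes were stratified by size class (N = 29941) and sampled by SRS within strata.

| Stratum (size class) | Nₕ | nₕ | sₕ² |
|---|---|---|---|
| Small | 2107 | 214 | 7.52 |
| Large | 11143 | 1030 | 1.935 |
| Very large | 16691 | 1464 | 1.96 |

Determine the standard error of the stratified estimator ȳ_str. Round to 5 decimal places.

0.02779

Var(ȳ_str) = Σₕ Wₕ²(1 − fₕ)sₕ²/nₕ with Wₕ = Nₕ/N, N = 29941.
Small: Wₕ = 0.07037173; term = 0.07037173²·(1 − 0.10156621)·7.52/214 = 1.5634594 × 10^-4.
Large: Wₕ = 0.37216526; term = 0.37216526²·(1 − 0.09243471)·1.935/1030 = 2.361529 × 10^-4.
Very large: Wₕ = 0.55746301; term = 0.55746301²·(1 − 0.08771194)·1.96/1464 = 3.7955883 × 10^-4.
Sum = 7.7205767 × 10^-4.
SE = √(7.7205767 × 10^-4) = 0.02779.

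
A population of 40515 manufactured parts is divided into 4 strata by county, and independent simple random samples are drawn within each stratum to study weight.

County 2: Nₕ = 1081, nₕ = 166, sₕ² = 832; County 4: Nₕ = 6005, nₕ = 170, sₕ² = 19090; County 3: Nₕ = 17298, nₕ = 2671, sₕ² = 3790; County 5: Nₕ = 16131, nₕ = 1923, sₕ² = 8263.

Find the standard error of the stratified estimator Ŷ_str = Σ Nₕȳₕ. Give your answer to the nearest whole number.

Var(Ŷ_str) = Σₕ Nₕ²(1 − fₕ)sₕ²/nₕ.
County 2: 1081²·(1 − 166/1081)·832/166 = 4.957492 × 10^6.
County 4: 6005²·(1 − 170/6005)·19090/170 = 3.9346932 × 10^9.
County 3: 17298²·(1 − 2671/17298)·3790/2671 = 3.5901821 × 10^8.
County 5: 16131²·(1 − 1923/16131)·8263/1923 = 9.8481059 × 10^8.
Sum = 5.2834795 × 10^9.
SE = √(5.2834795 × 10^9) = 72688.

72688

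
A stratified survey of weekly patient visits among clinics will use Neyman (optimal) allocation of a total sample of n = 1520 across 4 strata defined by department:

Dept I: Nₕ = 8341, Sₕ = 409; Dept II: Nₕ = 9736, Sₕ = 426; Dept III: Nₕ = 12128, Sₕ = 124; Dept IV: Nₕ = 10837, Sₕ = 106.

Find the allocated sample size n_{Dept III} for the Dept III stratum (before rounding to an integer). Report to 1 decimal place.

Neyman allocation: nₕ = n·NₕSₕ / Σⱼ NⱼSⱼ.
Σ NⱼSⱼ = 8341·409 + 9736·426 + 12128·124 + 10837·106 = 1.0211599 × 10^7.
n_{Dept III} = 1520·12128·124 / (1.0211599 × 10^7) = 223.9.

223.9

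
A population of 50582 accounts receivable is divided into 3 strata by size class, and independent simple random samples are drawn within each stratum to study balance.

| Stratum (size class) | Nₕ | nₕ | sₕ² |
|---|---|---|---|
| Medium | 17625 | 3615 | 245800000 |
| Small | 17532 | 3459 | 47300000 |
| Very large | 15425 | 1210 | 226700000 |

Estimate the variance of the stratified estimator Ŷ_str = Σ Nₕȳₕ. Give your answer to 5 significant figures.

6.1244 × 10^13

Var(Ŷ_str) = Σₕ Nₕ²(1 − fₕ)sₕ²/nₕ.
Medium: 17625²·(1 − 3615/17625)·245800000/3615 = 1.6789619 × 10^13.
Small: 17532²·(1 − 3459/17532)·47300000/3459 = 3.373873 × 10^12.
Very large: 15425²·(1 − 1210/15425)·226700000/1210 = 4.1080733 × 10^13.
Sum = 6.1244225 × 10^13.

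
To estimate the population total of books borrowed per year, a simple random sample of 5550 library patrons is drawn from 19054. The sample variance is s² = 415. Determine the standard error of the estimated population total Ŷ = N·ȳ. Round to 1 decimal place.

Var(Ŷ) = N²·Var(ȳ) = N²·(1 − n/N)·s²/n.
f = 5550/19054 = 0.29127742; Var(ȳ) = 0.70872258·415/5550 = 0.052994571.
Var(Ŷ) = 19054² · 0.052994571 = 1.923994 × 10^7.
SE(Ŷ) = √(1.923994 × 10^7) = 4386.3.

4386.3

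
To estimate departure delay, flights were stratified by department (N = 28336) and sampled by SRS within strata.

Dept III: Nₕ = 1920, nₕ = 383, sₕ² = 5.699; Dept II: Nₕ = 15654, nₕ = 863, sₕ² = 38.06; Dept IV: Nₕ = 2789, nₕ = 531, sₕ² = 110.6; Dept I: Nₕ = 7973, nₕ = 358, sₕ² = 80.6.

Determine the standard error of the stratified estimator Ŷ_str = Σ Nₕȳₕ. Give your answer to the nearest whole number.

Var(Ŷ_str) = Σₕ Nₕ²(1 − fₕ)sₕ²/nₕ.
Dept III: 1920²·(1 − 383/1920)·5.699/383 = 43911.167.
Dept II: 15654²·(1 − 863/15654)·38.06/863 = 1.0211296 × 10^7.
Dept IV: 2789²·(1 − 531/2789)·110.6/531 = 1.3116956 × 10^6.
Dept I: 7973²·(1 − 358/7973)·80.6/358 = 1.3669219 × 10^7.
Sum = 2.5236122 × 10^7.
SE = √(2.5236122 × 10^7) = 5024.

5024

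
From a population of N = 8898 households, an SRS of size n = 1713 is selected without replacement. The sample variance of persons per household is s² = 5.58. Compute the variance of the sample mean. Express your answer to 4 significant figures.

0.002630

Under SRS without replacement, Var(ȳ) = (1 − f)·s²/n with f = n/N = 1713/8898 = 0.19251517.
Var(ȳ) = (1 − 0.19251517)·5.58/1713 = 0.80748483·0.0032574431 = 0.0026303359.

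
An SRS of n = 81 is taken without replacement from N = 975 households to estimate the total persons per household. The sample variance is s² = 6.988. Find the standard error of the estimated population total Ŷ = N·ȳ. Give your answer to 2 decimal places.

Var(Ŷ) = N²·Var(ȳ) = N²·(1 − n/N)·s²/n.
f = 81/975 = 0.08307692; Var(ȳ) = 0.91692308·6.988/81 = 0.079104425.
Var(Ŷ) = 975² · 0.079104425 = 75198.644.
SE(Ŷ) = √(75198.644) = 274.22.

274.22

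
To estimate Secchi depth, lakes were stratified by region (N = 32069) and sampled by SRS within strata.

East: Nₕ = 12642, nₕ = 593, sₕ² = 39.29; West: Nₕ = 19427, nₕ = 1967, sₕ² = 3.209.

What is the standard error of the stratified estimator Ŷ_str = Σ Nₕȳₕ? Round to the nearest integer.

3263

Var(Ŷ_str) = Σₕ Nₕ²(1 − fₕ)sₕ²/nₕ.
East: 12642²·(1 − 593/12642)·39.29/593 = 1.0092392 × 10^7.
West: 19427²·(1 − 1967/19427)·3.209/1967 = 553369.65.
Sum = 1.0645762 × 10^7.
SE = √(1.0645762 × 10^7) = 3263.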